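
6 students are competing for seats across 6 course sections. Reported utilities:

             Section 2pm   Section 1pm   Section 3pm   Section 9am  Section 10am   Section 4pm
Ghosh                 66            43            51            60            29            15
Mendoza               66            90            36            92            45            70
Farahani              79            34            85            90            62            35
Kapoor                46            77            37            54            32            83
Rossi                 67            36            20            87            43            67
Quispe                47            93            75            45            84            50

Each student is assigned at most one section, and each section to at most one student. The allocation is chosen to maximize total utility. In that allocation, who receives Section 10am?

Quispe receives Section 10am.

Optimal: Ghosh→Section 2pm (66 points), Mendoza→Section 1pm (90 points), Farahani→Section 3pm (85 points), Kapoor→Section 4pm (83 points), Rossi→Section 9am (87 points), Quispe→Section 10am (84 points) — total 66+90+85+83+87+84 = 495 points.
Column-greedy (each section in turn goes to its best remaining student) gives 441 points, worse by 54.
Every other assignment is strictly worse.
Quispe's own top section is Section 1pm (93 points), but forcing Quispe→Section 1pm and reassigning the rest optimally gives only 462 points — worse by 33.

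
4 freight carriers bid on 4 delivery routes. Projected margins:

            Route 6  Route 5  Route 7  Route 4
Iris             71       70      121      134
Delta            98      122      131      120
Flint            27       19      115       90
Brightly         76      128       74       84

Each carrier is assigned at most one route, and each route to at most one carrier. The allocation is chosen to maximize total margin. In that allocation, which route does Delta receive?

Optimal: Iris→Route 4 ($134k), Delta→Route 6 ($98k), Flint→Route 7 ($115k), Brightly→Route 5 ($128k) — total 134+98+115+128 = $475k.
Column-greedy (each route in turn goes to its best remaining carrier) gives $437k, worse by 38.
Swapping Flint↔Brightly (Flint→Route 5 $19k, Brightly→Route 7 $74k) loses 150.
Every other assignment is strictly worse.
Delta's own top route is Route 7 ($131k), but forcing Delta→Route 7 and reassigning the rest optimally gives only $420k — worse by 55.

Delta receives Route 6.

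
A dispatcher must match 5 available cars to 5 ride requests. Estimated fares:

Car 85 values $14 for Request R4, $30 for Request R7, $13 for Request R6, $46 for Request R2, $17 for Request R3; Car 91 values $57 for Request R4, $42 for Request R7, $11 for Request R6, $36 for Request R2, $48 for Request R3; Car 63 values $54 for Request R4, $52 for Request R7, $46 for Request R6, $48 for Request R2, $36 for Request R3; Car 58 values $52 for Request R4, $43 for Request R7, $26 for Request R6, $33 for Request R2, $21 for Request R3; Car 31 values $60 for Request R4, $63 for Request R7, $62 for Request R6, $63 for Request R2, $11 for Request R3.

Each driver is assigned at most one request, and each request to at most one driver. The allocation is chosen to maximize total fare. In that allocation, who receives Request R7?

Car 63 receives Request R7.

Treat this as an assignment problem: match each driver to one request.
Optimal: Car 85→Request R2 ($46), Car 91→Request R3 ($48), Car 63→Request R7 ($52), Car 58→Request R4 ($52), Car 31→Request R6 ($62) — total 46+48+52+52+62 = $260.
Column-greedy (each request in turn goes to its best remaining driver) gives $232, worse by 28.
Next-best assignment: Car 85→Request R2, Car 91→Request R3, Car 63→Request R6, Car 58→Request R4, Car 31→Request R7 = $255.
Every other assignment is strictly worse.
Car 63's own top request is Request R4 ($54), but forcing Car 63→Request R4 and reassigning the rest optimally gives only $253 — worse by 7.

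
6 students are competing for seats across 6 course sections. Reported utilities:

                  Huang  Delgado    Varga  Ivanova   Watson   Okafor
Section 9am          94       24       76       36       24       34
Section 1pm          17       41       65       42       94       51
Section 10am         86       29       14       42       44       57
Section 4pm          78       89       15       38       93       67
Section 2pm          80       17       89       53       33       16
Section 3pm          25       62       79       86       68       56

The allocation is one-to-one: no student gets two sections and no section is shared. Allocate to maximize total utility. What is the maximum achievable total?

Treat this as an assignment problem: match each student to one section.
Optimal: Huang→Section 9am (94 points), Delgado→Section 4pm (89 points), Varga→Section 2pm (89 points), Ivanova→Section 3pm (86 points), Watson→Section 1pm (94 points), Okafor→Section 10am (57 points) — total 94+89+89+86+94+57 = 509 points.
No other one-to-one assignment exceeds 509 points.

Maximum total: 509 points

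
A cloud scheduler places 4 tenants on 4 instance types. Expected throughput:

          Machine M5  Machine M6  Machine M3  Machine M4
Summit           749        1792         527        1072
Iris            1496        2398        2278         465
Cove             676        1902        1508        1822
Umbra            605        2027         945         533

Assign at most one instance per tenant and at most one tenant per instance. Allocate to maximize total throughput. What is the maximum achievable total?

Treat this as an assignment problem: match each tenant to one instance.
Optimal: Summit→Machine M5 (749 ops/s), Iris→Machine M3 (2278 ops/s), Cove→Machine M4 (1822 ops/s), Umbra→Machine M6 (2027 ops/s) — total 749+2278+1822+2027 = 6876 ops/s.
Max-entry greedy (repeatedly take the single best remaining cell) gives 5914 ops/s, worse by 962.
No other one-to-one assignment exceeds 6876 ops/s.

Maximum total: 6876 ops/s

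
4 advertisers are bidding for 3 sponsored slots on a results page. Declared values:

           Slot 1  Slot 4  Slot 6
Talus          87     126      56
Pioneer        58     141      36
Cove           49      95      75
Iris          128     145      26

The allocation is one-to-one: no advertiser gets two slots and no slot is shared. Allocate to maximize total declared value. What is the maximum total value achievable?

Optimal: Iris→Slot 1 ($128), Pioneer→Slot 4 ($141), Cove→Slot 6 ($75) — total 128+141+75 = $344.
Row-greedy (each advertiser in turn takes its best remaining slot) gives $259, worse by 85.
Next-best assignment: Iris→Slot 1, Talus→Slot 4, Cove→Slot 6 = $329.

Maximum total: $344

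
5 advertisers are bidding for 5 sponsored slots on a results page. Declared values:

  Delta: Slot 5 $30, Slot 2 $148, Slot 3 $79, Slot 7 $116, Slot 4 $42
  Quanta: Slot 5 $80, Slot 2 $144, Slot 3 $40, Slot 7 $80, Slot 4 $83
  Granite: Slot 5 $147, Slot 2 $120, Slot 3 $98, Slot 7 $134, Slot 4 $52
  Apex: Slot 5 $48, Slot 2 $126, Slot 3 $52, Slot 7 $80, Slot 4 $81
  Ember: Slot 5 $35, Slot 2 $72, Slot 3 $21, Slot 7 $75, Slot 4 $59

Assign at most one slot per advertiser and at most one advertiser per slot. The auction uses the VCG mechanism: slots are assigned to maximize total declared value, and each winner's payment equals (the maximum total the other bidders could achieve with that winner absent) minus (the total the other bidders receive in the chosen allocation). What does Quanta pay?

Quanta pays $69.

Efficient allocation: Delta→Slot 3 ($79), Quanta→Slot 2 ($144), Granite→Slot 5 ($147), Apex→Slot 4 ($81), Ember→Slot 7 ($75); total welfare W = $526.
Quanta receives Slot 2 at value $144, so the others get W − 144 = $382.
Without Quanta: best allocation of the remaining 4 bidders over all 5 slots is Delta→Slot 2 ($148), Granite→Slot 5 ($147), Apex→Slot 4 ($81), Ember→Slot 7 ($75), total $451.
VCG payment = (others' best without Quanta) − (others' welfare with Quanta) = 451 − 382 = $69.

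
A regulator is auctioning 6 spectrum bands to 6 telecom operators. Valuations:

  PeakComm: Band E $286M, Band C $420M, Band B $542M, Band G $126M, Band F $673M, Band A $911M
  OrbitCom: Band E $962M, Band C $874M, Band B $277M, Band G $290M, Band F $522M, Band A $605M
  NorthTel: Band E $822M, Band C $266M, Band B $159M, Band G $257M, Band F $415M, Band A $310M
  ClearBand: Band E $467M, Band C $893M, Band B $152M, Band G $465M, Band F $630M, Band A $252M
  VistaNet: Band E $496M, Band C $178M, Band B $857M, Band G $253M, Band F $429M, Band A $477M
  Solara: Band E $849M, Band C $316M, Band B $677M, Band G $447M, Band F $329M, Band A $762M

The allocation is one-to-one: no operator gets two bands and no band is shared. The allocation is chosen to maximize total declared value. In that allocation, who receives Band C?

Optimal: PeakComm→Band A ($911M), OrbitCom→Band C ($874M), NorthTel→Band E ($822M), ClearBand→Band F ($630M), VistaNet→Band B ($857M), Solara→Band G ($447M) — total 911+874+822+630+857+447 = $4541M.
Max-entry greedy (repeatedly take the single best remaining cell) gives $4485M, worse by 56.
Swapping ClearBand↔VistaNet (ClearBand→Band B $152M, VistaNet→Band F $429M) loses 906.
OrbitCom's own top band is Band E ($962M), but forcing OrbitCom→Band E and reassigning the rest optimally gives only $4485M — worse by 56.

OrbitCom receives Band C.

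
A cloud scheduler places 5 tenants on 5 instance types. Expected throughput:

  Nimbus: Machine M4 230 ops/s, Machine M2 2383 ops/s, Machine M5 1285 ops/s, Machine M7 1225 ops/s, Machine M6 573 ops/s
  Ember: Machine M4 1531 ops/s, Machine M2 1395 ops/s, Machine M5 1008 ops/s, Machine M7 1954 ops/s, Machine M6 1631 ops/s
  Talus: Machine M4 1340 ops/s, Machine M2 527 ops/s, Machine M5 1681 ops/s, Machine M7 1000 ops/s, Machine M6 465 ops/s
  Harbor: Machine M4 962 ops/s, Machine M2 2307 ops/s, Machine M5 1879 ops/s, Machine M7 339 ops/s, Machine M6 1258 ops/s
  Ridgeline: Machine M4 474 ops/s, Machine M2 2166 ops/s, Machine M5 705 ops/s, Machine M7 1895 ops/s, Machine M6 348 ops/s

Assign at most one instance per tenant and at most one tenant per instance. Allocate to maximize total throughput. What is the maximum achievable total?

Optimal: Nimbus→Machine M2 (2383 ops/s), Ember→Machine M6 (1631 ops/s), Talus→Machine M4 (1340 ops/s), Harbor→Machine M5 (1879 ops/s), Ridgeline→Machine M7 (1895 ops/s) — total 2383+1631+1340+1879+1895 = 9128 ops/s.
Row-greedy (each tenant in turn takes its best remaining instance) gives 7750 ops/s, worse by 1378.
Swapping Nimbus↔Talus (Nimbus→Machine M4 230 ops/s, Talus→Machine M2 527 ops/s) loses 2966.
Checked against all permutations: 9128 ops/s is optimal.

Max total: 9128 ops/s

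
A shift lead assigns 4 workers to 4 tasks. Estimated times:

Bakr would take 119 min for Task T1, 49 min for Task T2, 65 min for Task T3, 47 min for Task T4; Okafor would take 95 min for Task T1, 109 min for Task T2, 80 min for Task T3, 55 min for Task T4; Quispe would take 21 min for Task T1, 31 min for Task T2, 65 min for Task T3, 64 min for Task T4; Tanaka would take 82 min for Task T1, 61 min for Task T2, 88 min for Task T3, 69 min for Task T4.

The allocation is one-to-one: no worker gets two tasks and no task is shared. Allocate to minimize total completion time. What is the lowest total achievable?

Optimal: Bakr→Task T3 (65 min), Okafor→Task T4 (55 min), Quispe→Task T1 (21 min), Tanaka→Task T2 (61 min) — total 65+55+21+61 = 202 min.

Min total: 202 min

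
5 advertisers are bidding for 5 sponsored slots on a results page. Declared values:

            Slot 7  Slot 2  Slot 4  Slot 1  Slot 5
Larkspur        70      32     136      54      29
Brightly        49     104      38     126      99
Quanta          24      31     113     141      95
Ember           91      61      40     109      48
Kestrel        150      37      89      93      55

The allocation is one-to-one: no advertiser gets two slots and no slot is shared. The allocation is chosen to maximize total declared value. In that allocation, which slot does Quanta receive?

Quanta receives Slot 5.

Optimal: Larkspur→Slot 4 ($136), Brightly→Slot 2 ($104), Quanta→Slot 5 ($95), Ember→Slot 1 ($109), Kestrel→Slot 7 ($150) — total 136+104+95+109+150 = $594.
Max-entry greedy (repeatedly take the single best remaining cell) gives $579, worse by 15.
Quanta's own top slot is Slot 1 ($141), but forcing Quanta→Slot 1 and reassigning the rest optimally gives only $587 — worse by 7.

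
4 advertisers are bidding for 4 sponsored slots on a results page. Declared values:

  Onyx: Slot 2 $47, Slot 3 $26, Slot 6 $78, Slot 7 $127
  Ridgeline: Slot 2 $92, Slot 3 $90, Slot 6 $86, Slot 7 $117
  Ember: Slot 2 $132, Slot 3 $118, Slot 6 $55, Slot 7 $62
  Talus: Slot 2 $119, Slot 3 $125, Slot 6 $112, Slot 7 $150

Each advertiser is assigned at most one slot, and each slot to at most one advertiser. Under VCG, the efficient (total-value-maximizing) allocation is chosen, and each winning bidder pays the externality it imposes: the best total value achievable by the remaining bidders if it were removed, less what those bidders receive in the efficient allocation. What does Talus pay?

Efficient allocation: Onyx→Slot 7 ($127), Ridgeline→Slot 6 ($86), Ember→Slot 2 ($132), Talus→Slot 3 ($125); total welfare W = $470.
Talus receives Slot 3 at value $125, so the others get W − 125 = $345.
Without Talus: best allocation of the remaining 3 bidders over all 4 slots is Onyx→Slot 7 ($127), Ridgeline→Slot 3 ($90), Ember→Slot 2 ($132), total $349.
VCG payment = (others' best without Talus) − (others' welfare with Talus) = 349 − 345 = $4.

Talus pays $4.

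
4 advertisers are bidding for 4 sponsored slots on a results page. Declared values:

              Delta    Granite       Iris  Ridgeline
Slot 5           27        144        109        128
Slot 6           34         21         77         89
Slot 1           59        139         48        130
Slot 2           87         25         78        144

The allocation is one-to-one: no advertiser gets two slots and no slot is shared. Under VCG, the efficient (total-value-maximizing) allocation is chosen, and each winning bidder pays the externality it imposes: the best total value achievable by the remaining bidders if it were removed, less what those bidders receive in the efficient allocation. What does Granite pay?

Granite pays $32.

Efficient allocation: Delta→Slot 2 ($87), Granite→Slot 5 ($144), Iris→Slot 6 ($77), Ridgeline→Slot 1 ($130); total welfare W = $438.
Granite receives Slot 5 at value $144, so the others get W − 144 = $294.
Without Granite: best allocation of the remaining 3 bidders over all 4 slots is Delta→Slot 2 ($87), Iris→Slot 5 ($109), Ridgeline→Slot 1 ($130), total $326.
VCG payment = (others' best without Granite) − (others' welfare with Granite) = 326 − 294 = $32.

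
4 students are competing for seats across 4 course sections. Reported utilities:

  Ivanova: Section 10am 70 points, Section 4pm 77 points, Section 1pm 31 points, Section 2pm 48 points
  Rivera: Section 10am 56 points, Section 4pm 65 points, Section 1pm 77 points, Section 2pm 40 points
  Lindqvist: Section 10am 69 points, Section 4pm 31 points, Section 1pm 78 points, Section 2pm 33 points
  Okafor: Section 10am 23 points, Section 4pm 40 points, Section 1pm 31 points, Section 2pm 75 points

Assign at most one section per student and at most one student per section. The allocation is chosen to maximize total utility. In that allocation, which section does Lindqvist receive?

Optimal: Ivanova→Section 4pm (77 points), Rivera→Section 1pm (77 points), Lindqvist→Section 10am (69 points), Okafor→Section 2pm (75 points) — total 77+77+69+75 = 298 points.
Next-best assignment: Ivanova→Section 10am, Rivera→Section 4pm, Lindqvist→Section 1pm, Okafor→Section 2pm = 288 points.
Swapping Ivanova↔Okafor (Ivanova→Section 2pm 48 points, Okafor→Section 4pm 40 points) loses 64.
Lindqvist's own top section is Section 1pm (78 points), but forcing Lindqvist→Section 1pm and reassigning the rest optimally gives only 288 points — worse by 10.

Lindqvist receives Section 10am.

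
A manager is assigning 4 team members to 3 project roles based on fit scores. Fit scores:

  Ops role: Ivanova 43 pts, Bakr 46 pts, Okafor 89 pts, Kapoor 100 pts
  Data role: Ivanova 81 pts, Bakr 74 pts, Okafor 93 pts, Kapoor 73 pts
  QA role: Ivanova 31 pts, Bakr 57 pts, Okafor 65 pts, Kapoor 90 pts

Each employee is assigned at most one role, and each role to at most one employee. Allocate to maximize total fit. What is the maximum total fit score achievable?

Optimal: Okafor→Ops role (89 pts), Ivanova→Data role (81 pts), Kapoor→QA role (90 pts) — total 89+81+90 = 260 pts.
Swapping Ivanova↔Kapoor (Ivanova→QA role 31 pts, Kapoor→Data role 73 pts) loses 67.

Maximum total: 260 pts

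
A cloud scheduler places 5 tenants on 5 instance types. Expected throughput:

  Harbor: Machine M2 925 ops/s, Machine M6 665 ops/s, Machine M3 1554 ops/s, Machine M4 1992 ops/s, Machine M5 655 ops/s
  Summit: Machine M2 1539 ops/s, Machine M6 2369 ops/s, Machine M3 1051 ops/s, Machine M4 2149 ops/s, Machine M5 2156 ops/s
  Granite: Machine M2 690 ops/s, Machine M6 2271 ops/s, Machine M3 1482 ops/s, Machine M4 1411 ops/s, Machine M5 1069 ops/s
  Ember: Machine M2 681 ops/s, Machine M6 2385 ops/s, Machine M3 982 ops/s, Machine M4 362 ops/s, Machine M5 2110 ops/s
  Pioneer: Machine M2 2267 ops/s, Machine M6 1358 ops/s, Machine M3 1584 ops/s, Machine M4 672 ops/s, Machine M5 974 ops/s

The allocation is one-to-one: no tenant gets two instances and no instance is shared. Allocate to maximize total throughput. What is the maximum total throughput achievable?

Optimal: Harbor→Machine M3 (1554 ops/s), Summit→Machine M4 (2149 ops/s), Granite→Machine M6 (2271 ops/s), Ember→Machine M5 (2110 ops/s), Pioneer→Machine M2 (2267 ops/s) — total 1554+2149+2271+2110+2267 = 10351 ops/s.
Next-best assignment: Harbor→Machine M4, Summit→Machine M5, Granite→Machine M3, Ember→Machine M6, Pioneer→Machine M2 = 10282 ops/s.

Max total: 10351 ops/s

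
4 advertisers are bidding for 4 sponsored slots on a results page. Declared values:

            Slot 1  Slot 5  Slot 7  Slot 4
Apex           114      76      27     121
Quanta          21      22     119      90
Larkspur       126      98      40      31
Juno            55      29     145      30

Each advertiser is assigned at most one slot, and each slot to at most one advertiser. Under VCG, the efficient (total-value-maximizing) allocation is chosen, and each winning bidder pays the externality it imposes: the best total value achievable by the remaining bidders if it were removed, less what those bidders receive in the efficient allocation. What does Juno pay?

Efficient allocation: Apex→Slot 1 ($114), Quanta→Slot 4 ($90), Larkspur→Slot 5 ($98), Juno→Slot 7 ($145); total welfare W = $447.
Juno receives Slot 7 at value $145, so the others get W − 145 = $302.
Without Juno: best allocation of the remaining 3 bidders over all 4 slots is Apex→Slot 4 ($121), Quanta→Slot 7 ($119), Larkspur→Slot 1 ($126), total $366.
VCG payment = (others' best without Juno) − (others' welfare with Juno) = 366 − 302 = $64.

Juno pays $64.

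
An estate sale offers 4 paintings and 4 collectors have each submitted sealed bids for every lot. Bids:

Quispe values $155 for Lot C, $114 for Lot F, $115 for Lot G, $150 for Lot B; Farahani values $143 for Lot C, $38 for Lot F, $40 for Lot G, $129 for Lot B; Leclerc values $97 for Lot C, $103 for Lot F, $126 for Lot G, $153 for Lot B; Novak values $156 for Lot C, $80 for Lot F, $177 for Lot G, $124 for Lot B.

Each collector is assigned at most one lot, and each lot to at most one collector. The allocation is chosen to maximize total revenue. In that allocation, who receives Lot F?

This is a one-to-one assignment (maximum-weight bipartite matching).
Optimal: Quispe→Lot F ($114), Farahani→Lot C ($143), Leclerc→Lot B ($153), Novak→Lot G ($177) — total 114+143+153+177 = $587.
Max-entry greedy (repeatedly take the single best remaining cell) gives $523, worse by 64.
Quispe's own top lot is Lot C ($155), but forcing Quispe→Lot C and reassigning the rest optimally gives only $564 — worse by 23.

Quispe receives Lot F.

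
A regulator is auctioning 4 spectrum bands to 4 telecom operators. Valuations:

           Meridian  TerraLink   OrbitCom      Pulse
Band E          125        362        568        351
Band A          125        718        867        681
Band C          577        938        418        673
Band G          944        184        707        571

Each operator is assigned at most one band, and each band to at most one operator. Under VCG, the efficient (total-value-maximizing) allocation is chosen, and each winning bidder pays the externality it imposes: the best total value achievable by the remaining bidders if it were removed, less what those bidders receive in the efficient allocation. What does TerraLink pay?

Efficient allocation: Meridian→Band G ($944M), TerraLink→Band C ($938M), OrbitCom→Band E ($568M), Pulse→Band A ($681M); total welfare W = $3131M.
TerraLink receives Band C at value $938M, so the others get W − 938 = $2193M.
Without TerraLink: best allocation of the remaining 3 bidders over all 4 bands is Meridian→Band G ($944M), OrbitCom→Band A ($867M), Pulse→Band C ($673M), total $2484M.
VCG payment = (others' best without TerraLink) − (others' welfare with TerraLink) = 2484 − 2193 = $291M.

TerraLink pays $291M.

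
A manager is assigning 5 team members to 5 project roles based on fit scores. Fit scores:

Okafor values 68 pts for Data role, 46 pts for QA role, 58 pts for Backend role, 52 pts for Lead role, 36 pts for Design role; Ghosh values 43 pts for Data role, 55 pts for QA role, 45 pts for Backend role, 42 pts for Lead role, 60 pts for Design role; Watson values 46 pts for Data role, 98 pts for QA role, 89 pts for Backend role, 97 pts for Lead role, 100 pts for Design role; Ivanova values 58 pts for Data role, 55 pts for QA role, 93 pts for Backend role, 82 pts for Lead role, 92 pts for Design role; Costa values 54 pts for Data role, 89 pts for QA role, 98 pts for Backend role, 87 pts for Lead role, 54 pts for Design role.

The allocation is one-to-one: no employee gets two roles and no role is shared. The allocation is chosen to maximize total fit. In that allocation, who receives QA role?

This is the linear assignment problem.
Optimal: Okafor→Data role (68 pts), Ghosh→QA role (55 pts), Watson→Lead role (97 pts), Ivanova→Design role (92 pts), Costa→Backend role (98 pts) — total 68+55+97+92+98 = 410 pts.
Row-greedy (each employee in turn takes its best remaining role) gives 406 pts, worse by 4.
Swapping Ghosh↔Okafor (Ghosh→Data role 43 pts, Okafor→QA role 46 pts) loses 34.
Ghosh's own top role is Design role (60 pts), but forcing Ghosh→Design role and reassigning the rest optimally gives only 407 pts — worse by 3.

Ghosh receives QA role.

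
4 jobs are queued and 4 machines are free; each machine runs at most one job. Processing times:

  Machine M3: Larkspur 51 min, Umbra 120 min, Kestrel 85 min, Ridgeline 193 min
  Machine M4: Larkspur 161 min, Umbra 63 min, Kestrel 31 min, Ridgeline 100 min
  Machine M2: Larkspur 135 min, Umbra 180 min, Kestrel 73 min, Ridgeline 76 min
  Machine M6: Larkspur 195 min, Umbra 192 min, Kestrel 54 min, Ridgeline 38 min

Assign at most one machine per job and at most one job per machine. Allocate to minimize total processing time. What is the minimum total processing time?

This is a one-to-one assignment (minimum-cost bipartite matching).
Optimal: Larkspur→Machine M3 (51 min), Umbra→Machine M4 (63 min), Kestrel→Machine M2 (73 min), Ridgeline→Machine M6 (38 min) — total 51+63+73+38 = 225 min.
Min-entry greedy (repeatedly take the single cheapest remaining cell) gives 300 min, worse by 75.
Next-best assignment: Larkspur→Machine M3, Umbra→Machine M4, Kestrel→Machine M6, Ridgeline→Machine M2 = 244 min.

Minimum total: 225 min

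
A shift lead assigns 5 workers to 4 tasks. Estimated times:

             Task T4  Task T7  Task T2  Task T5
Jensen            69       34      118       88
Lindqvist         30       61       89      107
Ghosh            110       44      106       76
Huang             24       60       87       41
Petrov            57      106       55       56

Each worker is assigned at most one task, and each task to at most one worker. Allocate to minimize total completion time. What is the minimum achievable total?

Min total: 160 min

This is the linear assignment problem.
Optimal: Lindqvist→Task T4 (30 min), Jensen→Task T7 (34 min), Petrov→Task T2 (55 min), Huang→Task T5 (41 min) — total 30+34+55+41 = 160 min.
Min-entry greedy (repeatedly take the single cheapest remaining cell) gives 189 min, worse by 29.
Next-best assignment: Lindqvist→Task T4, Ghosh→Task T7, Petrov→Task T2, Huang→Task T5 = 170 min.
Swapping Petrov↔Huang (Petrov→Task T5 56 min, Huang→Task T2 87 min) adds 47.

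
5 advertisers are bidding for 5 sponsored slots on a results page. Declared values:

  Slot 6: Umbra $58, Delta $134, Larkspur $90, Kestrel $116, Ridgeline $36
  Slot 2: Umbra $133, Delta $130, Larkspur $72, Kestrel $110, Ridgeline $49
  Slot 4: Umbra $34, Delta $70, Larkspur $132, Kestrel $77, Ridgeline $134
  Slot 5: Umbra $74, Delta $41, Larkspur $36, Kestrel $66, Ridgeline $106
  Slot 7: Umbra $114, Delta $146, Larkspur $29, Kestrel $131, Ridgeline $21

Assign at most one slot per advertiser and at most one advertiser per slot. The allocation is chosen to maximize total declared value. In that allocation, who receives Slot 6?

Optimal: Umbra→Slot 2 ($133), Delta→Slot 6 ($134), Larkspur→Slot 4 ($132), Kestrel→Slot 7 ($131), Ridgeline→Slot 5 ($106) — total 133+134+132+131+106 = $636.
Max-entry greedy (repeatedly take the single best remaining cell) gives $565, worse by 71.
Next-best assignment: Umbra→Slot 2, Delta→Slot 7, Larkspur→Slot 4, Kestrel→Slot 6, Ridgeline→Slot 5 = $633.
Delta's own top slot is Slot 7 ($146), but forcing Delta→Slot 7 and reassigning the rest optimally gives only $633 — worse by 3.

Delta receives Slot 6.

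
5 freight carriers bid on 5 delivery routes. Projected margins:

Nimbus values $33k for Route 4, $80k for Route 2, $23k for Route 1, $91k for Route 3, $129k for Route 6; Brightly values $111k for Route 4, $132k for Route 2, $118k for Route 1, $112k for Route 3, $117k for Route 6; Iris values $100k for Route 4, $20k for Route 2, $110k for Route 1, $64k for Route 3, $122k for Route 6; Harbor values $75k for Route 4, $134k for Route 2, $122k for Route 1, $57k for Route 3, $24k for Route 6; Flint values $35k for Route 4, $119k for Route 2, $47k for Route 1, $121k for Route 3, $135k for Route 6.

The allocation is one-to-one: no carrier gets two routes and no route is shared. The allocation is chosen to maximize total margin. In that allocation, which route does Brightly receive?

Optimal: Nimbus→Route 6 ($129k), Brightly→Route 4 ($111k), Iris→Route 1 ($110k), Harbor→Route 2 ($134k), Flint→Route 3 ($121k) — total 129+111+110+134+121 = $605k.
Row-greedy (each carrier in turn takes its best remaining route) gives $567k, worse by 38.
Next-best assignment: Nimbus→Route 6, Brightly→Route 2, Iris→Route 4, Harbor→Route 1, Flint→Route 3 = $604k.
Every other assignment is strictly worse.
Brightly's own top route is Route 2 ($132k), but forcing Brightly→Route 2 and reassigning the rest optimally gives only $604k — worse by 1.

Brightly receives Route 4.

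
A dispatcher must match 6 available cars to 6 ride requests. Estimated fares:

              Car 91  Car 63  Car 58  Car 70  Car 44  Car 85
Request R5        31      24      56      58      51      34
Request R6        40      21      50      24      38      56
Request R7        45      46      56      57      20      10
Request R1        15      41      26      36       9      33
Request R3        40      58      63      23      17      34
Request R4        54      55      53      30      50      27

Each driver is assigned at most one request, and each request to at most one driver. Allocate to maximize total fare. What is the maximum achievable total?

Max total: $322

Optimal: Car 91→Request R4 ($54), Car 63→Request R1 ($41), Car 58→Request R3 ($63), Car 70→Request R7 ($57), Car 44→Request R5 ($51), Car 85→Request R6 ($56) — total 54+41+63+57+51+56 = $322.
Column-greedy (each request in turn goes to its best remaining driver) gives $301, worse by 21.
Swapping Car 63↔Car 91 (Car 63→Request R4 $55, Car 91→Request R1 $15) loses 25.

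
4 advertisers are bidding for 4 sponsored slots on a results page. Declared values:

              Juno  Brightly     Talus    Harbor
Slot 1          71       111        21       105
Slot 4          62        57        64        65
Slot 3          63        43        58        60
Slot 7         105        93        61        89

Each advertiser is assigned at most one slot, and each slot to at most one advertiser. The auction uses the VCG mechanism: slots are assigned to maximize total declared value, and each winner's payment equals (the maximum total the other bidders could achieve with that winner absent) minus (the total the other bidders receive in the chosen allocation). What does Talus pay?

Efficient allocation: Juno→Slot 7 ($105), Brightly→Slot 1 ($111), Talus→Slot 4 ($64), Harbor→Slot 3 ($60); total welfare W = $340.
Talus receives Slot 4 at value $64, so the others get W − 64 = $276.
Without Talus: best allocation of the remaining 3 bidders over all 4 slots is Juno→Slot 7 ($105), Brightly→Slot 1 ($111), Harbor→Slot 4 ($65), total $281.
VCG payment = (others' best without Talus) − (others' welfare with Talus) = 281 − 276 = $5.

Talus pays $5.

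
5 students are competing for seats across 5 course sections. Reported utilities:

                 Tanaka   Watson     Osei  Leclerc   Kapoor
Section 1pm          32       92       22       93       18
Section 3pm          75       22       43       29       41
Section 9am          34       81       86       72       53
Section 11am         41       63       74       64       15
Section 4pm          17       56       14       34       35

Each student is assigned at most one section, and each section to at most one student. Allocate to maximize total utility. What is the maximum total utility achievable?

This is the linear assignment problem.
Optimal: Tanaka→Section 3pm (75 points), Watson→Section 9am (81 points), Osei→Section 11am (74 points), Leclerc→Section 1pm (93 points), Kapoor→Section 4pm (35 points) — total 75+81+74+93+35 = 358 points.
Column-greedy (each section in turn goes to its best remaining student) gives 352 points, worse by 6.

Maximum total: 358 points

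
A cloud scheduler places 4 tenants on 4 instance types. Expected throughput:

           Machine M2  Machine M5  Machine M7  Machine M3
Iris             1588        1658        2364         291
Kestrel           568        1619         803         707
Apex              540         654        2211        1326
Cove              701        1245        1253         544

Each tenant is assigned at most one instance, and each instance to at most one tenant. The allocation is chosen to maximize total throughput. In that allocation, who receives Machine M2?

Cove receives Machine M2.

Optimal: Iris→Machine M7 (2364 ops/s), Kestrel→Machine M5 (1619 ops/s), Apex→Machine M3 (1326 ops/s), Cove→Machine M2 (701 ops/s) — total 2364+1619+1326+701 = 6010 ops/s.
Column-greedy (each instance in turn goes to its best remaining tenant) gives 5962 ops/s, worse by 48.
Every other assignment is strictly worse.
Cove's own top instance is Machine M7 (1253 ops/s), but forcing Cove→Machine M7 and reassigning the rest optimally gives only 5786 ops/s — worse by 224.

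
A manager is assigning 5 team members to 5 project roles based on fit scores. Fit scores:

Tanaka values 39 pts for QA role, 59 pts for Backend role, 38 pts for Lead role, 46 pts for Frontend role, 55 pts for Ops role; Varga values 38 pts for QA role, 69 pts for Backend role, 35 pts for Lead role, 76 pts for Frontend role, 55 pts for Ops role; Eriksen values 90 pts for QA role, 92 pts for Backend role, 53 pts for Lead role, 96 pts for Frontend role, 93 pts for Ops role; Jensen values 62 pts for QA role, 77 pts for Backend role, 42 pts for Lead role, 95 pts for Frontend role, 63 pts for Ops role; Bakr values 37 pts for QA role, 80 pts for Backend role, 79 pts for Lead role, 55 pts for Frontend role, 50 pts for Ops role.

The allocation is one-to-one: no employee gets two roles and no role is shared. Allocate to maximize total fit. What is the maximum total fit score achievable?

Maximum total: 388 pts

Optimal: Tanaka→Ops role (55 pts), Varga→Backend role (69 pts), Eriksen→QA role (90 pts), Jensen→Frontend role (95 pts), Bakr→Lead role (79 pts) — total 55+69+90+95+79 = 388 pts.
Row-greedy (each employee in turn takes its best remaining role) gives 369 pts, worse by 19.
Next-best assignment: Tanaka→Backend role, Varga→Ops role, Eriksen→QA role, Jensen→Frontend role, Bakr→Lead role = 378 pts.
Swapping Varga↔Eriksen (Varga→QA role 38 pts, Eriksen→Backend role 92 pts) loses 29.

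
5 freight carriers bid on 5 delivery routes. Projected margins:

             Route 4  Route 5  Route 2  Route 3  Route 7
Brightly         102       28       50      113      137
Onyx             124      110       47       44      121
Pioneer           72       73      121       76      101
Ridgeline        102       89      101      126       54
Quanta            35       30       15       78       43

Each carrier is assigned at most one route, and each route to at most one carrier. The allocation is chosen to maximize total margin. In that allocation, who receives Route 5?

Ridgeline receives Route 5.

Optimal: Brightly→Route 7 ($137k), Onyx→Route 4 ($124k), Pioneer→Route 2 ($121k), Ridgeline→Route 5 ($89k), Quanta→Route 3 ($78k) — total 137+124+121+89+78 = $549k.
Max-entry greedy (repeatedly take the single best remaining cell) gives $538k, worse by 11.
Next-best assignment: Brightly→Route 7, Onyx→Route 5, Pioneer→Route 2, Ridgeline→Route 4, Quanta→Route 3 = $548k.
No other one-to-one assignment exceeds $549k.
Ridgeline's own top route is Route 3 ($126k), but forcing Ridgeline→Route 3 and reassigning the rest optimally gives only $538k — worse by 11.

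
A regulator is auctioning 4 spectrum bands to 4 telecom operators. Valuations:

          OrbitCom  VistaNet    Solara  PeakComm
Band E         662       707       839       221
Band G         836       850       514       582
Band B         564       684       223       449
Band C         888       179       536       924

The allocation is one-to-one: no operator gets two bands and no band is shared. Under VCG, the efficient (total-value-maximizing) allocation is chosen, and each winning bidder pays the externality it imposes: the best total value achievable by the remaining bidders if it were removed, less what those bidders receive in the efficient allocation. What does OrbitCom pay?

Efficient allocation: OrbitCom→Band G ($836M), VistaNet→Band B ($684M), Solara→Band E ($839M), PeakComm→Band C ($924M); total welfare W = $3283M.
OrbitCom receives Band G at value $836M, so the others get W − 836 = $2447M.
Without OrbitCom: best allocation of the remaining 3 bidders over all 4 bands is VistaNet→Band G ($850M), Solara→Band E ($839M), PeakComm→Band C ($924M), total $2613M.
VCG payment = (others' best without OrbitCom) − (others' welfare with OrbitCom) = 2613 − 2447 = $166M.

OrbitCom pays $166M.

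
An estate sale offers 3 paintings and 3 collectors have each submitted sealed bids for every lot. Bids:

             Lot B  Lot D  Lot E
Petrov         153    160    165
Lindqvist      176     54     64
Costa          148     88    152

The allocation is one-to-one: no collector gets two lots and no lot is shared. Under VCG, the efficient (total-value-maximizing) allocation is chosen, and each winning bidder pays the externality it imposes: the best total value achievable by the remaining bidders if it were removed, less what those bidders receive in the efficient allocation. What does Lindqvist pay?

Efficient allocation: Petrov→Lot D ($160), Lindqvist→Lot B ($176), Costa→Lot E ($152); total welfare W = $488.
Lindqvist receives Lot B at value $176, so the others get W − 176 = $312.
Without Lindqvist: best allocation of the remaining 2 bidders over all 3 lots is Petrov→Lot E ($165), Costa→Lot B ($148), total $313.
VCG payment = (others' best without Lindqvist) − (others' welfare with Lindqvist) = 313 − 312 = $1.

Lindqvist pays $1.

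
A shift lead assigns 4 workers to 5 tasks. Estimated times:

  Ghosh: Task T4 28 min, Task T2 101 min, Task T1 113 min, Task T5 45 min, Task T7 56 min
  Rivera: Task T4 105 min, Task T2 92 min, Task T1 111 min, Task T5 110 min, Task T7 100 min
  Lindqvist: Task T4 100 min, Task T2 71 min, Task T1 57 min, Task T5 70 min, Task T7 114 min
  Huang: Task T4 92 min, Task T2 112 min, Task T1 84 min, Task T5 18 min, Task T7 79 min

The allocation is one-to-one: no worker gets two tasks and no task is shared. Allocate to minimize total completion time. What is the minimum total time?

Optimal: Ghosh→Task T4 (28 min), Rivera→Task T2 (92 min), Lindqvist→Task T1 (57 min), Huang→Task T5 (18 min) — total 28+92+57+18 = 195 min.
Column-greedy (each task in turn goes to its cheapest remaining worker) gives 293 min, worse by 98.
Next-best assignment: Ghosh→Task T4, Rivera→Task T7, Lindqvist→Task T1, Huang→Task T5 = 203 min.
Every other assignment is strictly worse.

Min total: 195 min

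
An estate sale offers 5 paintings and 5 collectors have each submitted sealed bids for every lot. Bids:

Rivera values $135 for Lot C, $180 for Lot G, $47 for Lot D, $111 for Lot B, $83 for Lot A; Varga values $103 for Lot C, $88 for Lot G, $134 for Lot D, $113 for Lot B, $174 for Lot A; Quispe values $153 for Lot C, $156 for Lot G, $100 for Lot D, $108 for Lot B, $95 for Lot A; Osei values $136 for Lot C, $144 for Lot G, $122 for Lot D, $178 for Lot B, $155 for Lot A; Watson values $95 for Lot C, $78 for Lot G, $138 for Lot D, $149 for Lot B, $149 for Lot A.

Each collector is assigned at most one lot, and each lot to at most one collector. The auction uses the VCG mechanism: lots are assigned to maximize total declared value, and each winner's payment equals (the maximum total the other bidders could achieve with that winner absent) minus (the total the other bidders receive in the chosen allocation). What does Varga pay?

Efficient allocation: Rivera→Lot G ($180), Varga→Lot A ($174), Quispe→Lot C ($153), Osei→Lot B ($178), Watson→Lot D ($138); total welfare W = $823.
Varga receives Lot A at value $174, so the others get W − 174 = $649.
Without Varga: best allocation of the remaining 4 bidders over all 5 lots is Rivera→Lot G ($180), Quispe→Lot C ($153), Osei→Lot B ($178), Watson→Lot A ($149), total $660.
VCG payment = (others' best without Varga) − (others' welfare with Varga) = 660 − 649 = $11.

Varga pays $11.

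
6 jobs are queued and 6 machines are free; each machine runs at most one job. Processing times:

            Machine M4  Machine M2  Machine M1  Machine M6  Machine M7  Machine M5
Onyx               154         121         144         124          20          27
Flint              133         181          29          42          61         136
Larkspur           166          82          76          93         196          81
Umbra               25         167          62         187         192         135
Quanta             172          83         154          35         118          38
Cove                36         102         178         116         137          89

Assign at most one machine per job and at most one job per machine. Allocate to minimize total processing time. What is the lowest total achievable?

Min total: 280 min

This is a one-to-one assignment (minimum-cost bipartite matching).
Optimal: Onyx→Machine M7 (20 min), Flint→Machine M1 (29 min), Larkspur→Machine M2 (82 min), Umbra→Machine M4 (25 min), Quanta→Machine M6 (35 min), Cove→Machine M5 (89 min) — total 20+29+82+25+35+89 = 280 min.
Row-greedy (each job in turn takes its cheapest remaining machine) gives 292 min, worse by 12.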